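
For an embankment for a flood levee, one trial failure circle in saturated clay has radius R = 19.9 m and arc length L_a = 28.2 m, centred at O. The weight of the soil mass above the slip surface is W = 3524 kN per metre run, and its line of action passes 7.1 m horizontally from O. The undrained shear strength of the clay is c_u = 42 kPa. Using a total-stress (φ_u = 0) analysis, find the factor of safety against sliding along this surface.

FS = 0.94

Taking moments about the centre O, the resisting moment is provided by the undrained shear strength acting along the arc:
M_R = c_u·L_a·R = 42·28.20·19.9 = 23569.6 kN·m/m
M_D = W·d = 3524·7.1 = 25020.4 kN·m/m
FS = M_R / M_D = 23569.6 / 25020.4 = 0.942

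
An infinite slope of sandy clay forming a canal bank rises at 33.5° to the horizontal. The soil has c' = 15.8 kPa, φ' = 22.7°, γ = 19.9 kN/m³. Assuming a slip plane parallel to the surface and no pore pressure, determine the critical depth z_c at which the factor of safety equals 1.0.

z_c = 4.69 m

Setting FS = 1.00 in FS = [c' + γz cos²β tanφ'] / [γz sinβ cosβ] and solving for z:
z = c' / [γ cosβ (FS·sinβ − cosβ·tanφ')]
  = 15.8 / [19.9·cos33.5°·(1.00·sin33.5° − cos33.5°·tan22.7°)]
  = 15.8 / [19.9·0.8339·(1.00·0.5519 − 0.8339·0.4183)]
  = 15.8 / 3.3706 = 4.688 m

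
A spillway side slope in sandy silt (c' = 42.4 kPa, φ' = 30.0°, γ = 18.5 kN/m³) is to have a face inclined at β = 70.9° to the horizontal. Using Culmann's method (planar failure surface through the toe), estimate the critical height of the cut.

Culmann's analysis gives the critical failure plane at α_cr = (β + φ')/2 = (70.9 + 30.0)/2 = 50.5°, and the critical height
H_c = (4c'/γ) · sinβ cosφ' / [1 − cos(β − φ')]
    = (4·42.4/18.5) · sin70.9°·cos30.0° / [1 − cos(40.9°)]
    = 9.168 · 0.9449·0.8660 / [1 − 0.7559]
    = 9.168 · 0.8183 / 0.2441
    = 30.73 m

H_c = 30.73 m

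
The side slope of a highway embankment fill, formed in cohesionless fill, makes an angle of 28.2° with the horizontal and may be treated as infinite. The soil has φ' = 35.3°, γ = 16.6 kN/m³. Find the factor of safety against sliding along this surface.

For a dry cohesionless infinite slope the factor of safety is FS = tanφ' / tanβ.
FS = tan35.3° / tan28.2° = 0.7080 / 0.5362 = 1.320

FS = 1.32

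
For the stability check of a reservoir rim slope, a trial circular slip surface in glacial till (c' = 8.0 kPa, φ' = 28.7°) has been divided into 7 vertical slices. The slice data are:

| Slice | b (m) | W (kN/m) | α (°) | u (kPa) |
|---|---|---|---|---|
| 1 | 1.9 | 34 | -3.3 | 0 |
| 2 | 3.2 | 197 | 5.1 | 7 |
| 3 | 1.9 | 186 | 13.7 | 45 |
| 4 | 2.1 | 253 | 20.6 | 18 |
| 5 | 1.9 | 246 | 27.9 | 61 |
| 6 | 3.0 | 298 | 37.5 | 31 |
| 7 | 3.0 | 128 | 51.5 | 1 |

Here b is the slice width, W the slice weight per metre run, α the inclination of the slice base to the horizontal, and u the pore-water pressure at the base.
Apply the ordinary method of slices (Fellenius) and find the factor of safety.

FS = 1.07

Ordinary method of slices: FS = Σ[c'·Δl_i + (W_i cosα_i − u_i·Δl_i)·tanφ'] / Σ W_i sinα_i, with Δl_i = b_i / cosα_i.
Slice 1: Δl = 1.9/cos(-3.3°) = 1.903 m; N'_1 = 34·cos(-3.3°) − 0·1.903 = 33.9; c'Δl = 15.23; W sinα = -2.0
Slice 2: Δl = 3.2/cos5.1° = 3.213 m; N'_2 = 197·cos5.1° − 7·3.213 = 173.7; c'Δl = 25.70; W sinα = 17.5
Slice 3: Δl = 1.9/cos13.7° = 1.956 m; N'_3 = 186·cos13.7° − 45·1.956 = 92.7; c'Δl = 15.65; W sinα = 44.1
Slice 4: Δl = 2.1/cos20.6° = 2.243 m; N'_4 = 253·cos20.6° − 18·2.243 = 196.4; c'Δl = 17.95; W sinα = 89.0
Slice 5: Δl = 1.9/cos27.9° = 2.150 m; N'_5 = 246·cos27.9° − 61·2.150 = 86.3; c'Δl = 17.20; W sinα = 115.1
Slice 6: Δl = 3.0/cos37.5° = 3.781 m; N'_6 = 298·cos37.5° − 31·3.781 = 119.2; c'Δl = 30.25; W sinα = 181.4
Slice 7: Δl = 3.0/cos51.5° = 4.819 m; N'_7 = 128·cos51.5° − 1·4.819 = 74.9; c'Δl = 38.55; W sinα = 100.2
Σc'Δl = 160.5 kN/m; ΣN' = 777.1 kN/m; ΣW sinα = 545.3 kN/m
Resisting = 160.5 + 777.1·tan28.7° = 160.5 + 425.5 = 586.0 kN/m
FS = 586.0 / 545.3 = 1.075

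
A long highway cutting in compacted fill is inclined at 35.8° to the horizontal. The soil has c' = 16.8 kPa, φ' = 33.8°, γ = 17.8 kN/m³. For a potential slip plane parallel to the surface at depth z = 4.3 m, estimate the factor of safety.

For an infinite slope with a slip plane parallel to the surface (no pore pressure): FS = [c' + γz cos²β tanφ'] / [γz sinβ cosβ].
γz = 17.8·4.3 = 76.54 kN/m²
Numerator = 16.8 + 76.54·cos²35.8°·tan33.8° = 16.8 + 76.54·0.6578·0.6694 = 50.506 kPa
Denominator = 76.54·sin35.8°·cos35.8° = 76.54·0.5850·0.8111 = 36.313 kPa
FS = 50.506 / 36.313 = 1.391

FS = 1.39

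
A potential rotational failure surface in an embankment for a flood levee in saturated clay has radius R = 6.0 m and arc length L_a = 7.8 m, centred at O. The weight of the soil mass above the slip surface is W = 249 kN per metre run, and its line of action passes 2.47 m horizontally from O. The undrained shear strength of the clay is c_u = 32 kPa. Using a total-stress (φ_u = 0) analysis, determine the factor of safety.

FS = 2.44

Taking moments about the centre O, the resisting moment is provided by the undrained shear strength acting along the arc:
M_R = c_u·L_a·R = 32·7.80·6.0 = 1497.6 kN·m/m
M_D = W·d = 249·2.47 = 615.0 kN·m/m
FS = M_R / M_D = 1497.6 / 615.0 = 2.435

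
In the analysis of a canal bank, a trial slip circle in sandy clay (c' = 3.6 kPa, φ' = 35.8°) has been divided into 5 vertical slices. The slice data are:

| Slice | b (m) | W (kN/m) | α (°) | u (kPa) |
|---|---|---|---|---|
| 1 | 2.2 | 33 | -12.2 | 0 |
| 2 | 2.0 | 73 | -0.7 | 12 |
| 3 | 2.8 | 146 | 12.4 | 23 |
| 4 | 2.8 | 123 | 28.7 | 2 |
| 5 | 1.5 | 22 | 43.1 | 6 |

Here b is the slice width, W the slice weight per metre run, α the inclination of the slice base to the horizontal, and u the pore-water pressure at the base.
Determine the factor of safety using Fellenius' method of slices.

FS = 2.40

Ordinary method of slices: FS = Σ[c'·Δl_i + (W_i cosα_i − u_i·Δl_i)·tanφ'] / Σ W_i sinα_i, with Δl_i = b_i / cosα_i.
Slice 1: Δl = 2.2/cos(-12.2°) = 2.251 m; N'_1 = 33·cos(-12.2°) − 0·2.251 = 32.3; c'Δl = 8.10; W sinα = -7.0
Slice 2: Δl = 2.0/cos(-0.7°) = 2.000 m; N'_2 = 73·cos(-0.7°) − 12·2.000 = 49.0; c'Δl = 7.20; W sinα = -0.9
Slice 3: Δl = 2.8/cos12.4° = 2.867 m; N'_3 = 146·cos12.4° − 23·2.867 = 76.7; c'Δl = 10.32; W sinα = 31.4
Slice 4: Δl = 2.8/cos28.7° = 3.192 m; N'_4 = 123·cos28.7° − 2·3.192 = 101.5; c'Δl = 11.49; W sinα = 59.1
Slice 5: Δl = 1.5/cos43.1° = 2.054 m; N'_5 = 22·cos43.1° − 6·2.054 = 3.7; c'Δl = 7.40; W sinα = 15.0
Σc'Δl = 44.5 kN/m; ΣN' = 263.1 kN/m; ΣW sinα = 97.6 kN/m
Resisting = 44.5 + 263.1·tan35.8° = 44.5 + 189.8 = 234.3 kN/m
FS = 234.3 / 97.6 = 2.401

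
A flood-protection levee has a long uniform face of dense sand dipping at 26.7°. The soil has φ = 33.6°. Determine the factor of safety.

For a dry cohesionless infinite slope the factor of safety is FS = tanφ / tanβ.
FS = tan33.6° / tan26.7° = 0.6644 / 0.5029 = 1.321

FS = 1.32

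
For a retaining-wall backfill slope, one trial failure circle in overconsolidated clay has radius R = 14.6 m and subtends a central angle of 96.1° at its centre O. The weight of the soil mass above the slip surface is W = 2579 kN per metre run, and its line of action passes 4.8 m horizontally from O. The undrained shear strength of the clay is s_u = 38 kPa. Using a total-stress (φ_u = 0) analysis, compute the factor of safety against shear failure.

Taking moments about the centre O, the resisting moment is provided by the undrained shear strength acting along the arc:
Arc length L_a = R·θ = 14.6·(96.1°·π/180) = 14.6·1.6773 = 24.49 m
M_R = s_u·L_a·R = 38·24.49·14.6 = 13586.0 kN·m/m
M_D = W·d = 2579·4.8 = 12379.2 kN·m/m
FS = M_R / M_D = 13586.0 / 12379.2 = 1.097

FS = 1.10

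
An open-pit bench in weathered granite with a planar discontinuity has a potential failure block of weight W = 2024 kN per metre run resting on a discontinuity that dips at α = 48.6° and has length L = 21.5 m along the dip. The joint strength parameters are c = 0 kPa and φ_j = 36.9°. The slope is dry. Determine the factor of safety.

FS = 0.66

Resolving the block weight along and normal to the plane and applying the Mohr–Coulomb strength on the joint:
N' = W cosα = 2024·cos48.6° = 1338.5 kN/m
Driving force T = W sinα = 2024·sin48.6° = 1518.2 kN/m
Resisting force R = c·L + N'·tanφ_j = 0·21.5 + 1338.5·tan36.9° = 0.0 + 1005.0 = 1005.0 kN/m
FS = R / T = 1005.0 / 1518.2 = 0.662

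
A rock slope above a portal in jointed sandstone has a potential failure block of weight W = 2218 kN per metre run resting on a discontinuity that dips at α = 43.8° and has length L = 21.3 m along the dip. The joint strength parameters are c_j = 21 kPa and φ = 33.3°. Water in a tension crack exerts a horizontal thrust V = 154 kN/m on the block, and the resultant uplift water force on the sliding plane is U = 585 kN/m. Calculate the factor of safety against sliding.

FS = 0.63

Resolving the block weight along and normal to the plane and applying the Mohr–Coulomb strength on the joint:
N' = W cosα − U − V sinα = 2218·cos43.8° − 585 − 154·sin43.8° = 909.3 kN/m
Driving force T = W sinα + V cosα = 2218·sin43.8° + 154·cos43.8° = 1646.3 kN/m
Resisting force R = c_j·L + N'·tanφ = 21·21.3 + 909.3·tan33.3° = 447.3 + 597.3 = 1044.6 kN/m
FS = R / T = 1044.6 / 1646.3 = 0.634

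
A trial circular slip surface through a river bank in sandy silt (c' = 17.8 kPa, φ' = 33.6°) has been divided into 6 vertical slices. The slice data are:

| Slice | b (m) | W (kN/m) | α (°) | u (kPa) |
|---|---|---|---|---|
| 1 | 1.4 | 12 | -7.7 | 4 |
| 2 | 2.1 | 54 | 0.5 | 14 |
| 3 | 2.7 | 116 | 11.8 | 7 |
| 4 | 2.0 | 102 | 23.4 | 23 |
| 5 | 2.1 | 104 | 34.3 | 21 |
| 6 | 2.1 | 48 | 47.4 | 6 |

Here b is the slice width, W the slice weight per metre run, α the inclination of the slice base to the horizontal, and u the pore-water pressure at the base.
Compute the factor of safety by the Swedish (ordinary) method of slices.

FS = 2.51

Ordinary method of slices: FS = Σ[c'·Δl_i + (W_i cosα_i − u_i·Δl_i)·tanφ'] / Σ W_i sinα_i, with Δl_i = b_i / cosα_i.
Slice 1: Δl = 1.4/cos(-7.7°) = 1.413 m; N'_1 = 12·cos(-7.7°) − 4·1.413 = 6.2; c'Δl = 25.15; W sinα = -1.6
Slice 2: Δl = 2.1/cos0.5° = 2.100 m; N'_2 = 54·cos0.5° − 14·2.100 = 24.6; c'Δl = 37.38; W sinα = 0.5
Slice 3: Δl = 2.7/cos11.8° = 2.758 m; N'_3 = 116·cos11.8° − 7·2.758 = 94.2; c'Δl = 49.10; W sinα = 23.7
Slice 4: Δl = 2.0/cos23.4° = 2.179 m; N'_4 = 102·cos23.4° − 23·2.179 = 43.5; c'Δl = 38.79; W sinα = 40.5
Slice 5: Δl = 2.1/cos34.3° = 2.542 m; N'_5 = 104·cos34.3° − 21·2.542 = 32.5; c'Δl = 45.25; W sinα = 58.6
Slice 6: Δl = 2.1/cos47.4° = 3.102 m; N'_6 = 48·cos47.4° − 6·3.102 = 13.9; c'Δl = 55.22; W sinα = 35.3
Σc'Δl = 250.9 kN/m; ΣN' = 215.0 kN/m; ΣW sinα = 157.0 kN/m
Resisting = 250.9 + 215.0·tan33.6° = 250.9 + 142.8 = 393.7 kN/m
FS = 393.7 / 157.0 = 2.507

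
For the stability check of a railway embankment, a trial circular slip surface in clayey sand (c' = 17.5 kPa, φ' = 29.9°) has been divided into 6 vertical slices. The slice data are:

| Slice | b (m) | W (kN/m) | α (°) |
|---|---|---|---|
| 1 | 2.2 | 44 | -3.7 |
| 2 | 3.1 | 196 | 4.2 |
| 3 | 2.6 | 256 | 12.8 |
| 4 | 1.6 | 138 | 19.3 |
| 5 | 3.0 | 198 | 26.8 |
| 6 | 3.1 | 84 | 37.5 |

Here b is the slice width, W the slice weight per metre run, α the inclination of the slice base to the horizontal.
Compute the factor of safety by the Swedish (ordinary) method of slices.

Ordinary method of slices: FS = Σ[c'·Δl_i + (W_i cosα_i)·tanφ'] / Σ W_i sinα_i, with Δl_i = b_i / cosα_i.
Slice 1: Δl = 2.2/cos(-3.7°) = 2.205 m; N'_1 = 44·cos(-3.7°) = 43.9; c'Δl = 38.58; W sinα = -2.8
Slice 2: Δl = 3.1/cos4.2° = 3.108 m; N'_2 = 196·cos4.2° = 195.5; c'Δl = 54.40; W sinα = 14.4
Slice 3: Δl = 2.6/cos12.8° = 2.666 m; N'_3 = 256·cos12.8° = 249.6; c'Δl = 46.66; W sinα = 56.7
Slice 4: Δl = 1.6/cos19.3° = 1.695 m; N'_4 = 138·cos19.3° = 130.2; c'Δl = 29.67; W sinα = 45.6
Slice 5: Δl = 3.0/cos26.8° = 3.361 m; N'_5 = 198·cos26.8° = 176.7; c'Δl = 58.82; W sinα = 89.3
Slice 6: Δl = 3.1/cos37.5° = 3.907 m; N'_6 = 84·cos37.5° = 66.6; c'Δl = 68.38; W sinα = 51.1
Σc'Δl = 296.5 kN/m; ΣN' = 862.6 kN/m; ΣW sinα = 254.3 kN/m
Resisting = 296.5 + 862.6·tan29.9° = 296.5 + 496.0 = 792.5 kN/m
FS = 792.5 / 254.3 = 3.117

FS = 3.12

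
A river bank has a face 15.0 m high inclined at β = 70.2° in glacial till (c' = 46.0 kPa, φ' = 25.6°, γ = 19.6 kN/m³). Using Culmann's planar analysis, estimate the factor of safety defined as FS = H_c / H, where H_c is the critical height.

H_c = (4c'/γ) · sinβ cosφ' / [1 − cos(β − φ')]
    = (4·46.0/19.6) · sin70.2°·cos25.6° / [1 − cos44.6°]
    = 9.388 · 0.8485 / 0.2880 = 27.66 m
FS = H_c / H = 27.66 / 15.0 = 1.844

FS = 1.84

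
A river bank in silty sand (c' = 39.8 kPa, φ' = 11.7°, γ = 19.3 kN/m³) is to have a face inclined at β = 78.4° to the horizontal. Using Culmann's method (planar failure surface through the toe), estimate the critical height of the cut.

H_c = 13.09 m

Culmann's analysis gives the critical failure plane at α_cr = (β + φ')/2 = (78.4 + 11.7)/2 = 45.1°, and the critical height
H_c = (4c'/γ) · sinβ cosφ' / [1 − cos(β − φ')]
    = (4·39.8/19.3) · sin78.4°·cos11.7° / [1 − cos(66.7°)]
    = 8.249 · 0.9796·0.9792 / [1 − 0.3955]
    = 8.249 · 0.9592 / 0.6045
    = 13.09 m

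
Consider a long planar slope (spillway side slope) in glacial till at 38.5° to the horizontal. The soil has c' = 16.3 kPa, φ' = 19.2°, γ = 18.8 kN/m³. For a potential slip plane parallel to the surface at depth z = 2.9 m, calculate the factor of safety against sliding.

FS = 1.05

For an infinite slope with a slip plane parallel to the surface (no pore pressure): FS = [c' + γz cos²β tanφ'] / [γz sinβ cosβ].
γz = 18.8·2.9 = 54.52 kN/m²
Numerator = 16.3 + 54.52·cos²38.5°·tan19.2° = 16.3 + 54.52·0.6125·0.3482 = 27.928 kPa
Denominator = 54.52·sin38.5°·cos38.5° = 54.52·0.6225·0.7826 = 26.561 kPa
FS = 27.928 / 26.561 = 1.051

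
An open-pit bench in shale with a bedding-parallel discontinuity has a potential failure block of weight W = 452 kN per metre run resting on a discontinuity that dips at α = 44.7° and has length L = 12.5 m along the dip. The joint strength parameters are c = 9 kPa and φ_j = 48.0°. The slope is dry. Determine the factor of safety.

Resolving the block weight along and normal to the plane and applying the Mohr–Coulomb strength on the joint:
N' = W cosα = 452·cos44.7° = 321.3 kN/m
Driving force T = W sinα = 452·sin44.7° = 317.9 kN/m
Resisting force R = c·L + N'·tanφ_j = 9·12.5 + 321.3·tan48.0° = 112.5 + 356.8 = 469.3 kN/m
FS = R / T = 469.3 / 317.9 = 1.476

FS = 1.48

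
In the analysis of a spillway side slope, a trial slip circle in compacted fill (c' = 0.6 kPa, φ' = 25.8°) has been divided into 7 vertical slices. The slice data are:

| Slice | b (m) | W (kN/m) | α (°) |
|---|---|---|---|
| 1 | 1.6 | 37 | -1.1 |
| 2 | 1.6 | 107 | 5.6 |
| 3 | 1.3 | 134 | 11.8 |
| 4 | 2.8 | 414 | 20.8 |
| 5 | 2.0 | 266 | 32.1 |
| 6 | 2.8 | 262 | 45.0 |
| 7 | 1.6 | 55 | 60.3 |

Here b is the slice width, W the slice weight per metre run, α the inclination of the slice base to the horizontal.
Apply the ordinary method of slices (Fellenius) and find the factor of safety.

FS = 0.97

Ordinary method of slices: FS = Σ[c'·Δl_i + (W_i cosα_i)·tanφ'] / Σ W_i sinα_i, with Δl_i = b_i / cosα_i.
Slice 1: Δl = 1.6/cos(-1.1°) = 1.600 m; N'_1 = 37·cos(-1.1°) = 37.0; c'Δl = 0.96; W sinα = -0.7
Slice 2: Δl = 1.6/cos5.6° = 1.608 m; N'_2 = 107·cos5.6° = 106.5; c'Δl = 0.96; W sinα = 10.4
Slice 3: Δl = 1.3/cos11.8° = 1.328 m; N'_3 = 134·cos11.8° = 131.2; c'Δl = 0.80; W sinα = 27.4
Slice 4: Δl = 2.8/cos20.8° = 2.995 m; N'_4 = 414·cos20.8° = 387.0; c'Δl = 1.80; W sinα = 147.0
Slice 5: Δl = 2.0/cos32.1° = 2.361 m; N'_5 = 266·cos32.1° = 225.3; c'Δl = 1.42; W sinα = 141.4
Slice 6: Δl = 2.8/cos45.0° = 3.960 m; N'_6 = 262·cos45.0° = 185.3; c'Δl = 2.38; W sinα = 185.3
Slice 7: Δl = 1.6/cos60.3° = 3.229 m; N'_7 = 55·cos60.3° = 27.3; c'Δl = 1.94; W sinα = 47.8
Σc'Δl = 10.2 kN/m; ΣN' = 1099.5 kN/m; ΣW sinα = 558.5 kN/m
Resisting = 10.2 + 1099.5·tan25.8° = 10.2 + 531.5 = 541.8 kN/m
FS = 541.8 / 558.5 = 0.970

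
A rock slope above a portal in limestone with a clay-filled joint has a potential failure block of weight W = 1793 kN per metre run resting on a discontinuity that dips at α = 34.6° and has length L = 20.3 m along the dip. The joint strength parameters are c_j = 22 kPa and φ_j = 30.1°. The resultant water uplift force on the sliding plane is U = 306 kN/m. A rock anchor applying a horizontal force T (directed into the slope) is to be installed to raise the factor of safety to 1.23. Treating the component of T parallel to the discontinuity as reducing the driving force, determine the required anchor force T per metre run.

Resolving forces along and normal to the sliding plane, with the horizontal anchor force T adding T·sinα to the effective normal force and T·cosα acting up the plane against the driving force:
FS = [c_jL + (W cosα − U + T sinα) tanφ_j] / [W sinα − T cosα]
Without the anchor: N' = 1169.9 kN/m, driving T_d = 1018.1 kN/m, resisting R = 22·20.3 + 1169.9·tan30.1° = 1124.8 kN/m, FS = 1.10.
Setting FS = 1.23 and solving for T:
1.23·(1018.1 − T cos34.6°) = 1124.8 + T sin34.6°·tan30.1°
T·(sin34.6°·tan30.1° + 1.23·cos34.6°) = 1.23·1018.1 − 1124.8
T·(0.5678·0.5797 + 1.23·0.8231) = 1252.3 − 1124.8 = 127.6
T·1.3416 = 127.6
T = 95.1 kN/m

T = 95 kN/m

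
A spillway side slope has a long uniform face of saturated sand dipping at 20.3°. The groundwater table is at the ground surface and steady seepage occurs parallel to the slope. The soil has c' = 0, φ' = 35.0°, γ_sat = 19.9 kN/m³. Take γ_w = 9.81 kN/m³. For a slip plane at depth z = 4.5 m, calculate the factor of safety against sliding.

With seepage parallel to the slope and the water table at the surface, the effective normal stress on the slip plane uses the buoyant unit weight γ' = γ_sat − γ_w while the driving shear stress uses γ_sat:
FS = [c' + γ' z cos²β tanφ'] / [γ_sat z sinβ cosβ]
(For c' = 0 this reduces to FS = (γ'/γ_sat)·tanφ'/tanβ.)
γ' = 19.9 − 9.81 = 10.09 kN/m³
Numerator = 0.0 + 10.09·4.5·cos²20.3°·tan35.0° = 0.0 + 10.09·4.5·0.8796·0.7002 = 27.966 kPa
Denominator = 19.9·4.5·sin20.3°·cos20.3° = 19.9·4.5·0.3469·0.9379 = 29.138 kPa
FS = 27.966 / 29.138 = 0.960

FS = 0.96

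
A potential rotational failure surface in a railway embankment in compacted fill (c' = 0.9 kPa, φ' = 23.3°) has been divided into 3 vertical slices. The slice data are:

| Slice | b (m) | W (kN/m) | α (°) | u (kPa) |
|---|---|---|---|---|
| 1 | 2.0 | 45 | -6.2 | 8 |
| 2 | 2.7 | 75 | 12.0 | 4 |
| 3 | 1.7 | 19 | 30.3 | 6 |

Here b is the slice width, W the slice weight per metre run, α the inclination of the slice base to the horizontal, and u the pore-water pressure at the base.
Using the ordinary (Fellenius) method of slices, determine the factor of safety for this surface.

Ordinary method of slices: FS = Σ[c'·Δl_i + (W_i cosα_i − u_i·Δl_i)·tanφ'] / Σ W_i sinα_i, with Δl_i = b_i / cosα_i.
Slice 1: Δl = 2.0/cos(-6.2°) = 2.012 m; N'_1 = 45·cos(-6.2°) − 8·2.012 = 28.6; c'Δl = 1.81; W sinα = -4.9
Slice 2: Δl = 2.7/cos12.0° = 2.760 m; N'_2 = 75·cos12.0° − 4·2.760 = 62.3; c'Δl = 2.48; W sinα = 15.6
Slice 3: Δl = 1.7/cos30.3° = 1.969 m; N'_3 = 19·cos30.3° − 6·1.969 = 4.6; c'Δl = 1.77; W sinα = 9.6
Σc'Δl = 6.1 kN/m; ΣN' = 95.6 kN/m; ΣW sinα = 20.3 kN/m
Resisting = 6.1 + 95.6·tan23.3° = 6.1 + 41.2 = 47.2 kN/m
FS = 47.2 / 20.3 = 2.324

FS = 2.32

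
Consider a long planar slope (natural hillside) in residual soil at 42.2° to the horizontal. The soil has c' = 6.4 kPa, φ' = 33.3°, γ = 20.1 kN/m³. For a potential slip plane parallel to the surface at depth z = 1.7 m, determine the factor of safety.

For an infinite slope with a slip plane parallel to the surface (no pore pressure): FS = [c' + γz cos²β tanφ'] / [γz sinβ cosβ].
γz = 20.1·1.7 = 34.17 kN/m²
Numerator = 6.4 + 34.17·cos²42.2°·tan33.3° = 6.4 + 34.17·0.5488·0.6569 = 18.718 kPa
Denominator = 34.17·sin42.2°·cos42.2° = 34.17·0.6717·0.7408 = 17.003 kPa
FS = 18.718 / 17.003 = 1.101

FS = 1.10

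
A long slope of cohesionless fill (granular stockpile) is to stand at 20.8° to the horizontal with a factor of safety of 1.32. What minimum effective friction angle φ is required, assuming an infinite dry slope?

FS = tanφ/tanβ ⇒ tanφ = FS · tanβ = 1.32 · tan20.8° = 0.5014
φ = arctan(0.5014) = 26.63°

φ = 26.6°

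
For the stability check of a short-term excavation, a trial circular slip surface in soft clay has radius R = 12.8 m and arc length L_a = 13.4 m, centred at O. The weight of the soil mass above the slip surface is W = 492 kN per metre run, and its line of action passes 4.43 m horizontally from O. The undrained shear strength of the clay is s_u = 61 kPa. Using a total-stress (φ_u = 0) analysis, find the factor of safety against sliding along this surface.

Taking moments about the centre O, the resisting moment is provided by the undrained shear strength acting along the arc:
M_R = s_u·L_a·R = 61·13.40·12.8 = 10462.7 kN·m/m
M_D = W·d = 492·4.43 = 2179.6 kN·m/m
FS = M_R / M_D = 10462.7 / 2179.6 = 4.800

FS = 4.80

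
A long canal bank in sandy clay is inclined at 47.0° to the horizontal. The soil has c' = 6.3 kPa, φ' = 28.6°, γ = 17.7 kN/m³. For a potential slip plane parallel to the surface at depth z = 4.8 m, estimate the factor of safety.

FS = 0.66

For an infinite slope with a slip plane parallel to the surface (no pore pressure): FS = [c' + γz cos²β tanφ'] / [γz sinβ cosβ].
γz = 17.7·4.8 = 84.96 kN/m²
Numerator = 6.3 + 84.96·cos²47.0°·tan28.6° = 6.3 + 84.96·0.4651·0.5452 = 27.845 kPa
Denominator = 84.96·sin47.0°·cos47.0° = 84.96·0.7314·0.6820 = 42.377 kPa
FS = 27.845 / 42.377 = 0.657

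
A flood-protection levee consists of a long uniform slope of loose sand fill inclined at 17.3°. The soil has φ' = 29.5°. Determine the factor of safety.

For a dry cohesionless infinite slope the factor of safety is FS = tanφ' / tanβ.
FS = tan29.5° / tan17.3° = 0.5658 / 0.3115 = 1.816

FS = 1.82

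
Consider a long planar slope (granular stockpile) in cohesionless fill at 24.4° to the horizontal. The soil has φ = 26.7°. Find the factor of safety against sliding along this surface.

For a dry cohesionless infinite slope the factor of safety is FS = tanφ / tanβ.
FS = tan26.7° / tan24.4° = 0.5029 / 0.4536 = 1.109

FS = 1.11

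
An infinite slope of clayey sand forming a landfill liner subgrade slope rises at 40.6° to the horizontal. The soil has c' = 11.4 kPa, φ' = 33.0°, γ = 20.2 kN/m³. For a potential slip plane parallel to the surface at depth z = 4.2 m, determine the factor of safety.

For an infinite slope with a slip plane parallel to the surface (no pore pressure): FS = [c' + γz cos²β tanφ'] / [γz sinβ cosβ].
γz = 20.2·4.2 = 84.84 kN/m²
Numerator = 11.4 + 84.84·cos²40.6°·tan33.0° = 11.4 + 84.84·0.5765·0.6494 = 43.162 kPa
Denominator = 84.84·sin40.6°·cos40.6° = 84.84·0.6508·0.7593 = 41.921 kPa
FS = 43.162 / 41.921 = 1.030

FS = 1.03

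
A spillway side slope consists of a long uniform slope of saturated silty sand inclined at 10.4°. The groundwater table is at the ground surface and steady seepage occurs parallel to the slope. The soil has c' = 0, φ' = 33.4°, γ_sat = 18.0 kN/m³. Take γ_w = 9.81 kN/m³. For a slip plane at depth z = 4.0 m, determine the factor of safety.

FS = 1.63

With seepage parallel to the slope and the water table at the surface, the effective normal stress on the slip plane uses the buoyant unit weight γ' = γ_sat − γ_w while the driving shear stress uses γ_sat:
FS = [c' + γ' z cos²β tanφ'] / [γ_sat z sinβ cosβ]
(For c' = 0 this reduces to FS = (γ'/γ_sat)·tanφ'/tanβ.)
γ' = 18.0 − 9.81 = 8.19 kN/m³
Numerator = 0.0 + 8.19·4.0·cos²10.4°·tan33.4° = 0.0 + 8.19·4.0·0.9674·0.6594 = 20.897 kPa
Denominator = 18.0·4.0·sin10.4°·cos10.4° = 18.0·4.0·0.1805·0.9836 = 12.784 kPa
FS = 20.897 / 12.784 = 1.635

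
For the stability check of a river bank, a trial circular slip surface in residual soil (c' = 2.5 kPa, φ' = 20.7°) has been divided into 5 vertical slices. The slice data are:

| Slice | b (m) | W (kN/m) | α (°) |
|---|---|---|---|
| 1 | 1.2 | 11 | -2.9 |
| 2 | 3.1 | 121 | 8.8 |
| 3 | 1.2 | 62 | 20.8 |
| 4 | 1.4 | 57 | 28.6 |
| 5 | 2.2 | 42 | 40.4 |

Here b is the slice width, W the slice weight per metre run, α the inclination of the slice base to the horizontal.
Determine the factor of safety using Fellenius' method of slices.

FS = 1.35

Ordinary method of slices: FS = Σ[c'·Δl_i + (W_i cosα_i)·tanφ'] / Σ W_i sinα_i, with Δl_i = b_i / cosα_i.
Slice 1: Δl = 1.2/cos(-2.9°) = 1.202 m; N'_1 = 11·cos(-2.9°) = 11.0; c'Δl = 3.00; W sinα = -0.6
Slice 2: Δl = 3.1/cos8.8° = 3.137 m; N'_2 = 121·cos8.8° = 119.6; c'Δl = 7.84; W sinα = 18.5
Slice 3: Δl = 1.2/cos20.8° = 1.284 m; N'_3 = 62·cos20.8° = 58.0; c'Δl = 3.21; W sinα = 22.0
Slice 4: Δl = 1.4/cos28.6° = 1.595 m; N'_4 = 57·cos28.6° = 50.0; c'Δl = 3.99; W sinα = 27.3
Slice 5: Δl = 2.2/cos40.4° = 2.889 m; N'_5 = 42·cos40.4° = 32.0; c'Δl = 7.22; W sinα = 27.2
Σc'Δl = 25.3 kN/m; ΣN' = 270.6 kN/m; ΣW sinα = 94.5 kN/m
Resisting = 25.3 + 270.6·tan20.7° = 25.3 + 102.2 = 127.5 kN/m
FS = 127.5 / 94.5 = 1.349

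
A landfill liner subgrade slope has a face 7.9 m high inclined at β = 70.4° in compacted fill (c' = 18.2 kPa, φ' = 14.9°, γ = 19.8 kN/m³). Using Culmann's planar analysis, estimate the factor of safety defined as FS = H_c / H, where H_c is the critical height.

H_c = (4c'/γ) · sinβ cosφ' / [1 − cos(β − φ')]
    = (4·18.2/19.8) · sin70.4°·cos14.9° / [1 − cos55.5°]
    = 3.677 · 0.9104 / 0.4336 = 7.72 m
FS = H_c / H = 7.72 / 7.9 = 0.977

FS = 0.98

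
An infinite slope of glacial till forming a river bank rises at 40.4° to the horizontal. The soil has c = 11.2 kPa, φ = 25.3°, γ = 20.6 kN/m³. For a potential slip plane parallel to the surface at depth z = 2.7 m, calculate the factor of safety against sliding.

For an infinite slope with a slip plane parallel to the surface (no pore pressure): FS = [c + γz cos²β tanφ] / [γz sinβ cosβ].
γz = 20.6·2.7 = 55.62 kN/m²
Numerator = 11.2 + 55.62·cos²40.4°·tan25.3° = 11.2 + 55.62·0.5799·0.4727 = 26.447 kPa
Denominator = 55.62·sin40.4°·cos40.4° = 55.62·0.6481·0.7615 = 27.452 kPa
FS = 26.447 / 27.452 = 0.963

FS = 0.96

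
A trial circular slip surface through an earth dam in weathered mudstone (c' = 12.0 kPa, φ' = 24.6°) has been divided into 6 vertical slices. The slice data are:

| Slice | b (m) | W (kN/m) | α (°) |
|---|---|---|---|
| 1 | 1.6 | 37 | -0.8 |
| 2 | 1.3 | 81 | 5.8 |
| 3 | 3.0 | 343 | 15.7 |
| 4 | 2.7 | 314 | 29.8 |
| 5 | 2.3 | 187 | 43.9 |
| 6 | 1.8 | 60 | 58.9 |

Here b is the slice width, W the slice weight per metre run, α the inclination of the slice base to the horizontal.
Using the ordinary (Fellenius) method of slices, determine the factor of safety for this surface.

Ordinary method of slices: FS = Σ[c'·Δl_i + (W_i cosα_i)·tanφ'] / Σ W_i sinα_i, with Δl_i = b_i / cosα_i.
Slice 1: Δl = 1.6/cos(-0.8°) = 1.600 m; N'_1 = 37·cos(-0.8°) = 37.0; c'Δl = 19.20; W sinα = -0.5
Slice 2: Δl = 1.3/cos5.8° = 1.307 m; N'_2 = 81·cos5.8° = 80.6; c'Δl = 15.68; W sinα = 8.2
Slice 3: Δl = 3.0/cos15.7° = 3.116 m; N'_3 = 343·cos15.7° = 330.2; c'Δl = 37.40; W sinα = 92.8
Slice 4: Δl = 2.7/cos29.8° = 3.111 m; N'_4 = 314·cos29.8° = 272.5; c'Δl = 37.34; W sinα = 156.0
Slice 5: Δl = 2.3/cos43.9° = 3.192 m; N'_5 = 187·cos43.9° = 134.7; c'Δl = 38.30; W sinα = 129.7
Slice 6: Δl = 1.8/cos58.9° = 3.485 m; N'_6 = 60·cos58.9° = 31.0; c'Δl = 41.82; W sinα = 51.4
Σc'Δl = 189.7 kN/m; ΣN' = 886.0 kN/m; ΣW sinα = 437.6 kN/m
Resisting = 189.7 + 886.0·tan24.6° = 189.7 + 405.6 = 595.4 kN/m
FS = 595.4 / 437.6 = 1.361

FS = 1.36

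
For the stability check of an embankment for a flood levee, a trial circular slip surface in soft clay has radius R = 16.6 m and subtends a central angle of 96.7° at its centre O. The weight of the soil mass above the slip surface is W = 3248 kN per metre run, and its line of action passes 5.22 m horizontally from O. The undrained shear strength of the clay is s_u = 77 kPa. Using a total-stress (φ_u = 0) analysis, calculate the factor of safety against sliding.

Taking moments about the centre O, the resisting moment is provided by the undrained shear strength acting along the arc:
Arc length L_a = R·θ = 16.6·(96.7°·π/180) = 16.6·1.6877 = 28.02 m
M_R = s_u·L_a·R = 77·28.02·16.6 = 35810.5 kN·m/m
M_D = W·d = 3248·5.22 = 16954.6 kN·m/m
FS = M_R / M_D = 35810.5 / 16954.6 = 2.112

FS = 2.11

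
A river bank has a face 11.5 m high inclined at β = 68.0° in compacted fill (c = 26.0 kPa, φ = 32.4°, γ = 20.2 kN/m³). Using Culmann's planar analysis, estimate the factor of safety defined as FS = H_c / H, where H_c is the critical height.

FS = 1.88

H_c = (4c/γ) · sinβ cosφ / [1 − cos(β − φ)]
    = (4·26.0/20.2) · sin68.0°·cos32.4° / [1 − cos35.6°]
    = 5.149 · 0.7828 / 0.1869 = 21.57 m
FS = H_c / H = 21.57 / 11.5 = 1.875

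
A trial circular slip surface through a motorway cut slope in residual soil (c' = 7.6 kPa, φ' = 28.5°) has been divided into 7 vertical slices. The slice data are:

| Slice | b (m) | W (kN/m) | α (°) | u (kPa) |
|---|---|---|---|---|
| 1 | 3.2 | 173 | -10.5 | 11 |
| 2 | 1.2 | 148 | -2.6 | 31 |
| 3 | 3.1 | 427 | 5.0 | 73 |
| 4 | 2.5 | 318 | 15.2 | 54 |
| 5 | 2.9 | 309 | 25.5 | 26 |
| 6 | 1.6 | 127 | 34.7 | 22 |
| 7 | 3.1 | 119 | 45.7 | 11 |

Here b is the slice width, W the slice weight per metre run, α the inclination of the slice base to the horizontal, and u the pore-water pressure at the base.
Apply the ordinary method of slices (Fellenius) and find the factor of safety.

FS = 1.72

Ordinary method of slices: FS = Σ[c'·Δl_i + (W_i cosα_i − u_i·Δl_i)·tanφ'] / Σ W_i sinα_i, with Δl_i = b_i / cosα_i.
Slice 1: Δl = 3.2/cos(-10.5°) = 3.254 m; N'_1 = 173·cos(-10.5°) − 11·3.254 = 134.3; c'Δl = 24.73; W sinα = -31.5
Slice 2: Δl = 1.2/cos(-2.6°) = 1.201 m; N'_2 = 148·cos(-2.6°) − 31·1.201 = 110.6; c'Δl = 9.13; W sinα = -6.7
Slice 3: Δl = 3.1/cos5.0° = 3.112 m; N'_3 = 427·cos5.0° − 73·3.112 = 198.2; c'Δl = 23.65; W sinα = 37.2
Slice 4: Δl = 2.5/cos15.2° = 2.591 m; N'_4 = 318·cos15.2° − 54·2.591 = 167.0; c'Δl = 19.69; W sinα = 83.4
Slice 5: Δl = 2.9/cos25.5° = 3.213 m; N'_5 = 309·cos25.5° − 26·3.213 = 195.4; c'Δl = 24.42; W sinα = 133.0
Slice 6: Δl = 1.6/cos34.7° = 1.946 m; N'_6 = 127·cos34.7° − 22·1.946 = 61.6; c'Δl = 14.79; W sinα = 72.3
Slice 7: Δl = 3.1/cos45.7° = 4.439 m; N'_7 = 119·cos45.7° − 11·4.439 = 34.3; c'Δl = 33.73; W sinα = 85.2
Σc'Δl = 150.1 kN/m; ΣN' = 901.3 kN/m; ΣW sinα = 372.8 kN/m
Resisting = 150.1 + 901.3·tan28.5° = 150.1 + 489.4 = 639.5 kN/m
FS = 639.5 / 372.8 = 1.715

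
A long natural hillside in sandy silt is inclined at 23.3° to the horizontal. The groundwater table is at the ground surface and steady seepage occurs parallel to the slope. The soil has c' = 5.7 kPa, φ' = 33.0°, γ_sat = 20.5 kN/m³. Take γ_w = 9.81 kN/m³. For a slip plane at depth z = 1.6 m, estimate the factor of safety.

With seepage parallel to the slope and the water table at the surface, the effective normal stress on the slip plane uses the buoyant unit weight γ' = γ_sat − γ_w while the driving shear stress uses γ_sat:
FS = [c' + γ' z cos²β tanφ'] / [γ_sat z sinβ cosβ]
γ' = 20.5 − 9.81 = 10.69 kN/m³
Numerator = 5.7 + 10.69·1.6·cos²23.3°·tan33.0° = 5.7 + 10.69·1.6·0.8435·0.6494 = 15.070 kPa
Denominator = 20.5·1.6·sin23.3°·cos23.3° = 20.5·1.6·0.3955·0.9184 = 11.916 kPa
FS = 15.070 / 11.916 = 1.265

FS = 1.26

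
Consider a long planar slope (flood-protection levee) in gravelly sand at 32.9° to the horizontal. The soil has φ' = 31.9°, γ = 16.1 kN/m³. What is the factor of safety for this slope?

FS = 0.96

For a dry cohesionless infinite slope the factor of safety is FS = tanφ' / tanβ.
FS = tan31.9° / tan32.9° = 0.6224 / 0.6469 = 0.962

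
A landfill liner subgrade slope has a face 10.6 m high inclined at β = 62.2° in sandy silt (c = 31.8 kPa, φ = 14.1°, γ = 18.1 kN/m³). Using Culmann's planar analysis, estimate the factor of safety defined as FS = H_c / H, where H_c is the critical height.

FS = 1.71

H_c = (4c/γ) · sinβ cosφ / [1 − cos(β − φ)]
    = (4·31.8/18.1) · sin62.2°·cos14.1° / [1 − cos48.1°]
    = 7.028 · 0.8579 / 0.3322 = 18.15 m
FS = H_c / H = 18.15 / 10.6 = 1.712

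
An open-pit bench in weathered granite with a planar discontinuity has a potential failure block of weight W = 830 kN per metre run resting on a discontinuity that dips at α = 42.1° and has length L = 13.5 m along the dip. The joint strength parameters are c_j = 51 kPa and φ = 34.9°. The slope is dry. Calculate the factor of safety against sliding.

FS = 2.01

Resolving the block weight along and normal to the plane and applying the Mohr–Coulomb strength on the joint:
N' = W cosα = 830·cos42.1° = 615.8 kN/m
Driving force T = W sinα = 830·sin42.1° = 556.5 kN/m
Resisting force R = c_j·L + N'·tanφ = 51·13.5 + 615.8·tan34.9° = 688.5 + 429.6 = 1118.1 kN/m
FS = R / T = 1118.1 / 556.5 = 2.009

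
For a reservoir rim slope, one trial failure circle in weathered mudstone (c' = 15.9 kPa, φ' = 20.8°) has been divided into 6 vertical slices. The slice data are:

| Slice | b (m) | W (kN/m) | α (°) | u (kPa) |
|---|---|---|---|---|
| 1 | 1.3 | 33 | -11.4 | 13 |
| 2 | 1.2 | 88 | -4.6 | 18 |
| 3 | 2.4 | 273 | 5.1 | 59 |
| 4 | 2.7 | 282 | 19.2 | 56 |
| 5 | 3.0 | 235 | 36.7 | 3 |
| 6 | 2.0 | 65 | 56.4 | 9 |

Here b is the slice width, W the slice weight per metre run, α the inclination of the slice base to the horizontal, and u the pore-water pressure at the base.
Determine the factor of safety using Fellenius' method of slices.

FS = 1.44

Ordinary method of slices: FS = Σ[c'·Δl_i + (W_i cosα_i − u_i·Δl_i)·tanφ'] / Σ W_i sinα_i, with Δl_i = b_i / cosα_i.
Slice 1: Δl = 1.3/cos(-11.4°) = 1.326 m; N'_1 = 33·cos(-11.4°) − 13·1.326 = 15.1; c'Δl = 21.09; W sinα = -6.5
Slice 2: Δl = 1.2/cos(-4.6°) = 1.204 m; N'_2 = 88·cos(-4.6°) − 18·1.204 = 66.0; c'Δl = 19.14; W sinα = -7.1
Slice 3: Δl = 2.4/cos5.1° = 2.410 m; N'_3 = 273·cos5.1° − 59·2.410 = 129.8; c'Δl = 38.31; W sinα = 24.3
Slice 4: Δl = 2.7/cos19.2° = 2.859 m; N'_4 = 282·cos19.2° − 56·2.859 = 106.2; c'Δl = 45.46; W sinα = 92.7
Slice 5: Δl = 3.0/cos36.7° = 3.742 m; N'_5 = 235·cos36.7° − 3·3.742 = 177.2; c'Δl = 59.49; W sinα = 140.4
Slice 6: Δl = 2.0/cos56.4° = 3.614 m; N'_6 = 65·cos56.4° − 9·3.614 = 3.4; c'Δl = 57.46; W sinα = 54.1
Σc'Δl = 241.0 kN/m; ΣN' = 497.8 kN/m; ΣW sinα = 298.0 kN/m
Resisting = 241.0 + 497.8·tan20.8° = 241.0 + 189.1 = 430.0 kN/m
FS = 430.0 / 298.0 = 1.443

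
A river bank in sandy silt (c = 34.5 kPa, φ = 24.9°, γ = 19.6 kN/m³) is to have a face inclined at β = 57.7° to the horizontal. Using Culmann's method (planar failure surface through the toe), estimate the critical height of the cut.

H_c = 33.86 m

Culmann's analysis gives the critical failure plane at α_cr = (β + φ)/2 = (57.7 + 24.9)/2 = 41.3°, and the critical height
H_c = (4c/γ) · sinβ cosφ / [1 − cos(β − φ)]
    = (4·34.5/19.6) · sin57.7°·cos24.9° / [1 − cos(32.8°)]
    = 7.041 · 0.8453·0.9070 / [1 − 0.8406]
    = 7.041 · 0.7667 / 0.1594
    = 33.86 m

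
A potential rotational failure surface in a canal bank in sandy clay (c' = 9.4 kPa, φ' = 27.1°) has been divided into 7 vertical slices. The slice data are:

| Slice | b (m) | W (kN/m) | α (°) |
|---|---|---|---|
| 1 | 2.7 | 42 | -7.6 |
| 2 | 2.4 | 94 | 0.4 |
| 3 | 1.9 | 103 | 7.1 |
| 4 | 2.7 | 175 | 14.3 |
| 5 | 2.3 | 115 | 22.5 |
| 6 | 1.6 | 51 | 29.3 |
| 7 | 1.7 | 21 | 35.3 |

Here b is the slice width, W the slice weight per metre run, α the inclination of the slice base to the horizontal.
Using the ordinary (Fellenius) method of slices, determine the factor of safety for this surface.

FS = 3.38

Ordinary method of slices: FS = Σ[c'·Δl_i + (W_i cosα_i)·tanφ'] / Σ W_i sinα_i, with Δl_i = b_i / cosα_i.
Slice 1: Δl = 2.7/cos(-7.6°) = 2.724 m; N'_1 = 42·cos(-7.6°) = 41.6; c'Δl = 25.60; W sinα = -5.6
Slice 2: Δl = 2.4/cos0.4° = 2.400 m; N'_2 = 94·cos0.4° = 94.0; c'Δl = 22.56; W sinα = 0.7
Slice 3: Δl = 1.9/cos7.1° = 1.915 m; N'_3 = 103·cos7.1° = 102.2; c'Δl = 18.00; W sinα = 12.7
Slice 4: Δl = 2.7/cos14.3° = 2.786 m; N'_4 = 175·cos14.3° = 169.6; c'Δl = 26.19; W sinα = 43.2
Slice 5: Δl = 2.3/cos22.5° = 2.490 m; N'_5 = 115·cos22.5° = 106.2; c'Δl = 23.40; W sinα = 44.0
Slice 6: Δl = 1.6/cos29.3° = 1.835 m; N'_6 = 51·cos29.3° = 44.5; c'Δl = 17.25; W sinα = 25.0
Slice 7: Δl = 1.7/cos35.3° = 2.083 m; N'_7 = 21·cos35.3° = 17.1; c'Δl = 19.58; W sinα = 12.1
Σc'Δl = 152.6 kN/m; ΣN' = 575.3 kN/m; ΣW sinα = 132.2 kN/m
Resisting = 152.6 + 575.3·tan27.1° = 152.6 + 294.4 = 447.0 kN/m
FS = 447.0 / 132.2 = 3.382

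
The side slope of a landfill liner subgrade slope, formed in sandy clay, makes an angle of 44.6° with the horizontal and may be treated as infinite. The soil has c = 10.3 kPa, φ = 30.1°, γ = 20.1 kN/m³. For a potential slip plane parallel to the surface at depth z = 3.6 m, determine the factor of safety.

FS = 0.87

For an infinite slope with a slip plane parallel to the surface (no pore pressure): FS = [c + γz cos²β tanφ] / [γz sinβ cosβ].
γz = 20.1·3.6 = 72.36 kN/m²
Numerator = 10.3 + 72.36·cos²44.6°·tan30.1° = 10.3 + 72.36·0.5070·0.5797 = 31.566 kPa
Denominator = 72.36·sin44.6°·cos44.6° = 72.36·0.7022·0.7120 = 36.176 kPa
FS = 31.566 / 36.176 = 0.873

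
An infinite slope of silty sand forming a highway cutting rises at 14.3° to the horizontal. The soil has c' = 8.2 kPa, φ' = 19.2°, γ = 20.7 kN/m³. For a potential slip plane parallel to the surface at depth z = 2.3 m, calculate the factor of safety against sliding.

For an infinite slope with a slip plane parallel to the surface (no pore pressure): FS = [c' + γz cos²β tanφ'] / [γz sinβ cosβ].
γz = 20.7·2.3 = 47.61 kN/m²
Numerator = 8.2 + 47.61·cos²14.3°·tan19.2° = 8.2 + 47.61·0.9390·0.3482 = 23.768 kPa
Denominator = 47.61·sin14.3°·cos14.3° = 47.61·0.2470·0.9690 = 11.395 kPa
FS = 23.768 / 11.395 = 2.086

FS = 2.09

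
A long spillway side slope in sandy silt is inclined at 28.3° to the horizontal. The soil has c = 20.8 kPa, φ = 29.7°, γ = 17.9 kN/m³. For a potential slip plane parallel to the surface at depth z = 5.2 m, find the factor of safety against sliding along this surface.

FS = 1.59

For an infinite slope with a slip plane parallel to the surface (no pore pressure): FS = [c + γz cos²β tanφ] / [γz sinβ cosβ].
γz = 17.9·5.2 = 93.08 kN/m²
Numerator = 20.8 + 93.08·cos²28.3°·tan29.7° = 20.8 + 93.08·0.7752·0.5704 = 61.959 kPa
Denominator = 93.08·sin28.3°·cos28.3° = 93.08·0.4741·0.8805 = 38.854 kPa
FS = 61.959 / 38.854 = 1.595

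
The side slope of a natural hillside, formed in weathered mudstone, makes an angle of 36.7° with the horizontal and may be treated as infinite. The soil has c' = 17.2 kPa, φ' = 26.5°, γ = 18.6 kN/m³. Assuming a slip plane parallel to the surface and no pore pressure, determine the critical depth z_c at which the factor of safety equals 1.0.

Setting FS = 1.00 in FS = [c' + γz cos²β tanφ'] / [γz sinβ cosβ] and solving for z:
z = c' / [γ cosβ (FS·sinβ − cosβ·tanφ')]
  = 17.2 / [18.6·cos36.7°·(1.00·sin36.7° − cos36.7°·tan26.5°)]
  = 17.2 / [18.6·0.8018·(1.00·0.5976 − 0.8018·0.4986)]
  = 17.2 / 2.9509 = 5.829 m

z_c = 5.83 m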